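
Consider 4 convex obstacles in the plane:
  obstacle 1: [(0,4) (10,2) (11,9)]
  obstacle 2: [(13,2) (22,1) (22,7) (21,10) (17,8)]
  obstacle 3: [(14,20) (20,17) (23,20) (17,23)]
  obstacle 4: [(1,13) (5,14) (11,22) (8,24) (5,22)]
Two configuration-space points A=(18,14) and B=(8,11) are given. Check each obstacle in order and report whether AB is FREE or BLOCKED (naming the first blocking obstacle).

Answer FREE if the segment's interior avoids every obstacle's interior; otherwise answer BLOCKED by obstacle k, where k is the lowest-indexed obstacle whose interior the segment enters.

FREE

Obstacle 1 [(0,4) (10,2) (11,9)]:
  edge (0,4)–(10,2): clear
  edge (10,2)–(11,9): clear
  edge (11,9)–(0,4): clear
  midpoint (13,25/2) outside
  → clear
Obstacle 2 [(13,2) (22,1) (22,7) (21,10) (17,8)]:
  edge (13,2)–(22,1): clear
  edge (22,1)–(22,7): clear
  edge (22,7)–(21,10): clear
  edge (21,10)–(17,8): clear
  edge (17,8)–(13,2): clear
  midpoint (13,25/2) outside
  → clear
Obstacle 3 [(14,20) (20,17) (23,20) (17,23)]:
  edge (14,20)–(20,17): clear
  edge (20,17)–(23,20): clear
  edge (23,20)–(17,23): clear
  edge (17,23)–(14,20): clear
  midpoint (13,25/2) outside
  → clear
Obstacle 4 [(1,13) (5,14) (11,22) (8,24) (5,22)]:
  edge (1,13)–(5,14): clear
  edge (5,14)–(11,22): clear
  edge (11,22)–(8,24): clear
  edge (8,24)–(5,22): clear
  edge (5,22)–(1,13): clear
  midpoint (13,25/2) outside
  → clear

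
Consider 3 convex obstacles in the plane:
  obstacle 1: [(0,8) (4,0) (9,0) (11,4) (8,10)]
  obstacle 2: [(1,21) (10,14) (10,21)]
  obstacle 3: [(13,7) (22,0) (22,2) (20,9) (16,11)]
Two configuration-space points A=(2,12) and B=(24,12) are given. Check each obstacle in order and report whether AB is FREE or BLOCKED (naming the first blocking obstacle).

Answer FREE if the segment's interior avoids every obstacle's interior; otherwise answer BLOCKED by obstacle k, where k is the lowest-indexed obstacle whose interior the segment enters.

FREE

Obstacle 1 [(0,8) (4,0) (9,0) (11,4) (8,10)]:
  edge (0,8)–(4,0): clear
  edge (4,0)–(9,0): clear
  edge (9,0)–(11,4): clear
  edge (11,4)–(8,10): clear
  edge (8,10)–(0,8): clear
  midpoint (13,12) outside
  → clear
Obstacle 2 [(1,21) (10,14) (10,21)]:
  edge (1,21)–(10,14): clear
  edge (10,14)–(10,21): clear
  edge (10,21)–(1,21): clear
  midpoint (13,12) outside
  → clear
Obstacle 3 [(13,7) (22,0) (22,2) (20,9) (16,11)]:
  edge (13,7)–(22,0): clear
  edge (22,0)–(22,2): clear
  edge (22,2)–(20,9): clear
  edge (20,9)–(16,11): clear
  edge (16,11)–(13,7): clear
  midpoint (13,12) outside
  → clear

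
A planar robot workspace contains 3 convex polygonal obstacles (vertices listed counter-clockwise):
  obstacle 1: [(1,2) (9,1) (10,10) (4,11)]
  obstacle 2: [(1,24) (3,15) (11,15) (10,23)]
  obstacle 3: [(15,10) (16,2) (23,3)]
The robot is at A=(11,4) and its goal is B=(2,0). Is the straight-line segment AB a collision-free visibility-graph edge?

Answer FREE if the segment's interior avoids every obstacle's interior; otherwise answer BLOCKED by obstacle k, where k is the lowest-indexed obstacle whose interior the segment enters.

Obstacle 1 [(1,2) (9,1) (10,10) (4,11)]:
  edge (1,2)–(9,1): crosses AB
  edge (9,1)–(10,10): crosses AB
  edge (10,10)–(4,11): clear
  edge (4,11)–(1,2): clear
  → BLOCKED
Obstacle 2 [(1,24) (3,15) (11,15) (10,23)]:
  edge (1,24)–(3,15): clear
  edge (3,15)–(11,15): clear
  edge (11,15)–(10,23): clear
  edge (10,23)–(1,24): clear
  midpoint (13/2,2) outside
  → clear
Obstacle 3 [(15,10) (16,2) (23,3)]:
  edge (15,10)–(16,2): clear
  edge (16,2)–(23,3): clear
  edge (23,3)–(15,10): clear
  midpoint (13/2,2) outside
  → clear

BLOCKED by obstacle 1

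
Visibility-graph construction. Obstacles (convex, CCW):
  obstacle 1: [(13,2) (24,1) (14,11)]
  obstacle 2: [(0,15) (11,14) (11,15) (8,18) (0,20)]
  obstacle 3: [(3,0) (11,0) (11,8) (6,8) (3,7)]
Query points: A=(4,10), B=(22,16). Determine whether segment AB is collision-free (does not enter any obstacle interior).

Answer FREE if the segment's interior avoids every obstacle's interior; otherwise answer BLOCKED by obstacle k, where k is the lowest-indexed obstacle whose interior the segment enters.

Obstacle 1 [(13,2) (24,1) (14,11)]:
  edge (13,2)–(24,1): clear
  edge (24,1)–(14,11): clear
  edge (14,11)–(13,2): clear
  midpoint (13,13) outside
  → clear
Obstacle 2 [(0,15) (11,14) (11,15) (8,18) (0,20)]:
  edge (0,15)–(11,14): clear
  edge (11,14)–(11,15): clear
  edge (11,15)–(8,18): clear
  edge (8,18)–(0,20): clear
  edge (0,20)–(0,15): clear
  midpoint (13,13) outside
  → clear
Obstacle 3 [(3,0) (11,0) (11,8) (6,8) (3,7)]:
  edge (3,0)–(11,0): clear
  edge (11,0)–(11,8): clear
  edge (11,8)–(6,8): clear
  edge (6,8)–(3,7): clear
  edge (3,7)–(3,0): clear
  midpoint (13,13) outside
  → clear

FREE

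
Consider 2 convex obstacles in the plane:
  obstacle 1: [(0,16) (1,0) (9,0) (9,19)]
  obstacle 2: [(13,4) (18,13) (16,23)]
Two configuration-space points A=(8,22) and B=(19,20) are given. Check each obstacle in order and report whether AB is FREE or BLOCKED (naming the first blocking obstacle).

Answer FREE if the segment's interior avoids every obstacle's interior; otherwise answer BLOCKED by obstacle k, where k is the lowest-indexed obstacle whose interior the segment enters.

Obstacle 1 [(0,16) (1,0) (9,0) (9,19)]:
  edge (0,16)–(1,0): clear
  edge (1,0)–(9,0): clear
  edge (9,0)–(9,19): clear
  edge (9,19)–(0,16): clear
  midpoint (27/2,21) outside
  → clear
Obstacle 2 [(13,4) (18,13) (16,23)]:
  edge (13,4)–(18,13): clear
  edge (18,13)–(16,23): crosses AB
  edge (16,23)–(13,4): crosses AB
  → BLOCKED

BLOCKED by obstacle 2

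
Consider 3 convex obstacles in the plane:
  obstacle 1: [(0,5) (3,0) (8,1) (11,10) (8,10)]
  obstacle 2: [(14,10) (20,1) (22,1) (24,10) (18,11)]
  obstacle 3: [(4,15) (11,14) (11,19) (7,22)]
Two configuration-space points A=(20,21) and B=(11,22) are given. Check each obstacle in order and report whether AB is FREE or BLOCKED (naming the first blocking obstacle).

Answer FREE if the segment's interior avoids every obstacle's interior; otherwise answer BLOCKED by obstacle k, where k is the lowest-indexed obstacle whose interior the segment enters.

FREE

Obstacle 1 [(0,5) (3,0) (8,1) (11,10) (8,10)]:
  edge (0,5)–(3,0): clear
  edge (3,0)–(8,1): clear
  edge (8,1)–(11,10): clear
  edge (11,10)–(8,10): clear
  edge (8,10)–(0,5): clear
  midpoint (31/2,43/2) outside
  → clear
Obstacle 2 [(14,10) (20,1) (22,1) (24,10) (18,11)]:
  edge (14,10)–(20,1): clear
  edge (20,1)–(22,1): clear
  edge (22,1)–(24,10): clear
  edge (24,10)–(18,11): clear
  edge (18,11)–(14,10): clear
  midpoint (31/2,43/2) outside
  → clear
Obstacle 3 [(4,15) (11,14) (11,19) (7,22)]:
  edge (4,15)–(11,14): clear
  edge (11,14)–(11,19): clear
  edge (11,19)–(7,22): clear
  edge (7,22)–(4,15): clear
  midpoint (31/2,43/2) outside
  → clear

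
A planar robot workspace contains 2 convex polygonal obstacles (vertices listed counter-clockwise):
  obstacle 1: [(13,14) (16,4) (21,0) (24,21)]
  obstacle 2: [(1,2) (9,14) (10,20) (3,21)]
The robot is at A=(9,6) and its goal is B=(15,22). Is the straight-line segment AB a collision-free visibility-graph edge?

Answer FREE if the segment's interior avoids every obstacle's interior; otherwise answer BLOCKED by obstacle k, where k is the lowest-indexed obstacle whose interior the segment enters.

Obstacle 1 [(13,14) (16,4) (21,0) (24,21)]:
  edge (13,14)–(16,4): clear
  edge (16,4)–(21,0): clear
  edge (21,0)–(24,21): clear
  edge (24,21)–(13,14): clear
  midpoint (12,14) outside
  → clear
Obstacle 2 [(1,2) (9,14) (10,20) (3,21)]:
  edge (1,2)–(9,14): clear
  edge (9,14)–(10,20): clear
  edge (10,20)–(3,21): clear
  edge (3,21)–(1,2): clear
  midpoint (12,14) outside
  → clear

FREE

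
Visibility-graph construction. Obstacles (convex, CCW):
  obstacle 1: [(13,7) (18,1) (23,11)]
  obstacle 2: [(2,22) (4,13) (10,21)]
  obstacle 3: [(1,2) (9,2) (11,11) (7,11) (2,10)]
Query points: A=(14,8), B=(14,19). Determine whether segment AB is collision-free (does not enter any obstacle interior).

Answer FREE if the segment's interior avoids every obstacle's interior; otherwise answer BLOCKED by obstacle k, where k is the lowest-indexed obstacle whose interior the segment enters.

FREE

Obstacle 1 [(13,7) (18,1) (23,11)]:
  edge (13,7)–(18,1): clear
  edge (18,1)–(23,11): clear
  edge (23,11)–(13,7): clear
  midpoint (14,27/2) outside
  → clear
Obstacle 2 [(2,22) (4,13) (10,21)]:
  edge (2,22)–(4,13): clear
  edge (4,13)–(10,21): clear
  edge (10,21)–(2,22): clear
  midpoint (14,27/2) outside
  → clear
Obstacle 3 [(1,2) (9,2) (11,11) (7,11) (2,10)]:
  edge (1,2)–(9,2): clear
  edge (9,2)–(11,11): clear
  edge (11,11)–(7,11): clear
  edge (7,11)–(2,10): clear
  edge (2,10)–(1,2): clear
  midpoint (14,27/2) outside
  → clear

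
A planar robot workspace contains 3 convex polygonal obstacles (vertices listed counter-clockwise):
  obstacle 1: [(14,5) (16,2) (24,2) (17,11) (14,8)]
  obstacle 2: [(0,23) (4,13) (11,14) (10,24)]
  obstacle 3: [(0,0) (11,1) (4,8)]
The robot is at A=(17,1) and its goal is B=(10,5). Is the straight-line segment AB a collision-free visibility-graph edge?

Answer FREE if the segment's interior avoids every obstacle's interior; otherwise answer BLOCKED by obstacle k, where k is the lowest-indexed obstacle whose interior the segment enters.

Obstacle 1 [(14,5) (16,2) (24,2) (17,11) (14,8)]:
  edge (14,5)–(16,2): clear
  edge (16,2)–(24,2): clear
  edge (24,2)–(17,11): clear
  edge (17,11)–(14,8): clear
  edge (14,8)–(14,5): clear
  midpoint (27/2,3) outside
  → clear
Obstacle 2 [(0,23) (4,13) (11,14) (10,24)]:
  edge (0,23)–(4,13): clear
  edge (4,13)–(11,14): clear
  edge (11,14)–(10,24): clear
  edge (10,24)–(0,23): clear
  midpoint (27/2,3) outside
  → clear
Obstacle 3 [(0,0) (11,1) (4,8)]:
  edge (0,0)–(11,1): clear
  edge (11,1)–(4,8): clear
  edge (4,8)–(0,0): clear
  midpoint (27/2,3) outside
  → clear

FREE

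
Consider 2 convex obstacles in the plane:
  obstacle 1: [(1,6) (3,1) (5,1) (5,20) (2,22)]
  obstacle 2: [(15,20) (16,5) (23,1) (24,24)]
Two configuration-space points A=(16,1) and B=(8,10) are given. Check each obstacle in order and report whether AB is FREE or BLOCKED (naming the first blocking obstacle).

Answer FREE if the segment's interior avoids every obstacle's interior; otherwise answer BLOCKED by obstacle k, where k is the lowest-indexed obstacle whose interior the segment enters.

FREE

Obstacle 1 [(1,6) (3,1) (5,1) (5,20) (2,22)]:
  edge (1,6)–(3,1): clear
  edge (3,1)–(5,1): clear
  edge (5,1)–(5,20): clear
  edge (5,20)–(2,22): clear
  edge (2,22)–(1,6): clear
  midpoint (12,11/2) outside
  → clear
Obstacle 2 [(15,20) (16,5) (23,1) (24,24)]:
  edge (15,20)–(16,5): clear
  edge (16,5)–(23,1): clear
  edge (23,1)–(24,24): clear
  edge (24,24)–(15,20): clear
  midpoint (12,11/2) outside
  → clear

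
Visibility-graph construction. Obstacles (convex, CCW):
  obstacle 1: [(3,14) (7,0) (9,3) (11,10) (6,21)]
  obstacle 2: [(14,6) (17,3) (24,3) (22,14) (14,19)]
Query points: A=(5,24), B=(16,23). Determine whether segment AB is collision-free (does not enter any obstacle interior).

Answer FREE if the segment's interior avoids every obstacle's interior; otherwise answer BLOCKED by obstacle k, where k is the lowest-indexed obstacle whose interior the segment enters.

FREE

Obstacle 1 [(3,14) (7,0) (9,3) (11,10) (6,21)]:
  edge (3,14)–(7,0): clear
  edge (7,0)–(9,3): clear
  edge (9,3)–(11,10): clear
  edge (11,10)–(6,21): clear
  edge (6,21)–(3,14): clear
  midpoint (21/2,47/2) outside
  → clear
Obstacle 2 [(14,6) (17,3) (24,3) (22,14) (14,19)]:
  edge (14,6)–(17,3): clear
  edge (17,3)–(24,3): clear
  edge (24,3)–(22,14): clear
  edge (22,14)–(14,19): clear
  edge (14,19)–(14,6): clear
  midpoint (21/2,47/2) outside
  → clear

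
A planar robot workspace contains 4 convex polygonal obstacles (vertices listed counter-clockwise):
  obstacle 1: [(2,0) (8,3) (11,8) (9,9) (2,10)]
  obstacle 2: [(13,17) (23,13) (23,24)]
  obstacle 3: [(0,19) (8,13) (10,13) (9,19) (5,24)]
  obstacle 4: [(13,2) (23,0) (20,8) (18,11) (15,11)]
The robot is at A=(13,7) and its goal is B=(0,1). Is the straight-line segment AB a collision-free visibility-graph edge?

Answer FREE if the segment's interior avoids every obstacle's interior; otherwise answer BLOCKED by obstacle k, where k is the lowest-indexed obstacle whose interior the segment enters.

BLOCKED by obstacle 1

Obstacle 1 [(2,0) (8,3) (11,8) (9,9) (2,10)]:
  edge (2,0)–(8,3): clear
  edge (8,3)–(11,8): crosses AB
  edge (11,8)–(9,9): clear
  edge (9,9)–(2,10): clear
  edge (2,10)–(2,0): crosses AB
  → BLOCKED
Obstacle 2 [(13,17) (23,13) (23,24)]:
  edge (13,17)–(23,13): clear
  edge (23,13)–(23,24): clear
  edge (23,24)–(13,17): clear
  midpoint (13/2,4) outside
  → clear
Obstacle 3 [(0,19) (8,13) (10,13) (9,19) (5,24)]:
  edge (0,19)–(8,13): clear
  edge (8,13)–(10,13): clear
  edge (10,13)–(9,19): clear
  edge (9,19)–(5,24): clear
  edge (5,24)–(0,19): clear
  midpoint (13/2,4) outside
  → clear
Obstacle 4 [(13,2) (23,0) (20,8) (18,11) (15,11)]:
  edge (13,2)–(23,0): clear
  edge (23,0)–(20,8): clear
  edge (20,8)–(18,11): clear
  edge (18,11)–(15,11): clear
  edge (15,11)–(13,2): clear
  midpoint (13/2,4) outside
  → clear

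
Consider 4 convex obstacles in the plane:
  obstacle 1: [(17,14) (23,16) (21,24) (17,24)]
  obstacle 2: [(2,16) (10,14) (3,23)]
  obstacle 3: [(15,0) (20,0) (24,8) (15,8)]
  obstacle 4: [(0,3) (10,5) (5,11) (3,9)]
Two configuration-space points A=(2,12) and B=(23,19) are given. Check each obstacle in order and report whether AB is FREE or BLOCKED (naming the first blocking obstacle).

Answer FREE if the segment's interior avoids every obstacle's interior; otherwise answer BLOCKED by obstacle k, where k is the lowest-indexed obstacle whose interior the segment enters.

Obstacle 1 [(17,14) (23,16) (21,24) (17,24)]:
  edge (17,14)–(23,16): clear
  edge (23,16)–(21,24): crosses AB
  edge (21,24)–(17,24): clear
  edge (17,24)–(17,14): crosses AB
  → BLOCKED
Obstacle 2 [(2,16) (10,14) (3,23)]:
  edge (2,16)–(10,14): crosses AB
  edge (10,14)–(3,23): crosses AB
  edge (3,23)–(2,16): clear
  → BLOCKED
Obstacle 3 [(15,0) (20,0) (24,8) (15,8)]:
  edge (15,0)–(20,0): clear
  edge (20,0)–(24,8): clear
  edge (24,8)–(15,8): clear
  edge (15,8)–(15,0): clear
  midpoint (25/2,31/2) outside
  → clear
Obstacle 4 [(0,3) (10,5) (5,11) (3,9)]:
  edge (0,3)–(10,5): clear
  edge (10,5)–(5,11): clear
  edge (5,11)–(3,9): clear
  edge (3,9)–(0,3): clear
  midpoint (25/2,31/2) outside
  → clear

BLOCKED by obstacle 1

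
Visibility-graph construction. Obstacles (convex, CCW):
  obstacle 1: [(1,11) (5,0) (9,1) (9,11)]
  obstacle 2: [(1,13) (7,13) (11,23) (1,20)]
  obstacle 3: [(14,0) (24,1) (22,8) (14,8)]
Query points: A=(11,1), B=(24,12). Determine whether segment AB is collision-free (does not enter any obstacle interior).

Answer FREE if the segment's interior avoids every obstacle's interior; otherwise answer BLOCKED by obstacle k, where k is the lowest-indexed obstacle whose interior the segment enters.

BLOCKED by obstacle 3

Obstacle 1 [(1,11) (5,0) (9,1) (9,11)]:
  edge (1,11)–(5,0): clear
  edge (5,0)–(9,1): clear
  edge (9,1)–(9,11): clear
  edge (9,11)–(1,11): clear
  midpoint (35/2,13/2) outside
  → clear
Obstacle 2 [(1,13) (7,13) (11,23) (1,20)]:
  edge (1,13)–(7,13): clear
  edge (7,13)–(11,23): clear
  edge (11,23)–(1,20): clear
  edge (1,20)–(1,13): clear
  midpoint (35/2,13/2) outside
  → clear
Obstacle 3 [(14,0) (24,1) (22,8) (14,8)]:
  edge (14,0)–(24,1): clear
  edge (24,1)–(22,8): clear
  edge (22,8)–(14,8): crosses AB
  edge (14,8)–(14,0): crosses AB
  → BLOCKED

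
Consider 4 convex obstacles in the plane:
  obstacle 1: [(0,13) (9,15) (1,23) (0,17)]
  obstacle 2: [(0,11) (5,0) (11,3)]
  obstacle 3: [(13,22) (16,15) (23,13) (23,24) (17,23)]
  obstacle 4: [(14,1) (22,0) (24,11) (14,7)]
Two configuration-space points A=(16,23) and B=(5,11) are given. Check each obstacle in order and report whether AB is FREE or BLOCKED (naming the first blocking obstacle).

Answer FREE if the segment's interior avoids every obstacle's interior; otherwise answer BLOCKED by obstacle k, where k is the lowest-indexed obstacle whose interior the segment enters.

Obstacle 1 [(0,13) (9,15) (1,23) (0,17)]:
  edge (0,13)–(9,15): crosses AB
  edge (9,15)–(1,23): crosses AB
  edge (1,23)–(0,17): clear
  edge (0,17)–(0,13): clear
  → BLOCKED
Obstacle 2 [(0,11) (5,0) (11,3)]:
  edge (0,11)–(5,0): clear
  edge (5,0)–(11,3): clear
  edge (11,3)–(0,11): clear
  midpoint (21/2,17) outside
  → clear
Obstacle 3 [(13,22) (16,15) (23,13) (23,24) (17,23)]:
  edge (13,22)–(16,15): crosses AB
  edge (16,15)–(23,13): clear
  edge (23,13)–(23,24): clear
  edge (23,24)–(17,23): clear
  edge (17,23)–(13,22): crosses AB
  → BLOCKED
Obstacle 4 [(14,1) (22,0) (24,11) (14,7)]:
  edge (14,1)–(22,0): clear
  edge (22,0)–(24,11): clear
  edge (24,11)–(14,7): clear
  edge (14,7)–(14,1): clear
  midpoint (21/2,17) outside
  → clear

BLOCKED by obstacle 1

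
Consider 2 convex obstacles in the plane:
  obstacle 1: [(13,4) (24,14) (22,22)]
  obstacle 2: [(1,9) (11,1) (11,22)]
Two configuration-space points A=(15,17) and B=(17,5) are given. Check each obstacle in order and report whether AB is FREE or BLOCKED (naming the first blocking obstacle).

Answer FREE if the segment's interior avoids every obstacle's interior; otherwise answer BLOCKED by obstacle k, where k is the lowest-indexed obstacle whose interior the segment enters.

BLOCKED by obstacle 1

Obstacle 1 [(13,4) (24,14) (22,22)]:
  edge (13,4)–(24,14): crosses AB
  edge (24,14)–(22,22): clear
  edge (22,22)–(13,4): crosses AB
  → BLOCKED
Obstacle 2 [(1,9) (11,1) (11,22)]:
  edge (1,9)–(11,1): clear
  edge (11,1)–(11,22): clear
  edge (11,22)–(1,9): clear
  midpoint (16,11) outside
  → clear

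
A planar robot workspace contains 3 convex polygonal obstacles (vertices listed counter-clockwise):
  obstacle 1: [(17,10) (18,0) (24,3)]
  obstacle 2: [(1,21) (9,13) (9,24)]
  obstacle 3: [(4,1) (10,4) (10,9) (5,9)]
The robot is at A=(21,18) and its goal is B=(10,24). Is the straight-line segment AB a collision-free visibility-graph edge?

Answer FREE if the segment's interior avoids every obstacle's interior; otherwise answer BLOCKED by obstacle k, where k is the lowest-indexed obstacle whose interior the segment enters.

FREE

Obstacle 1 [(17,10) (18,0) (24,3)]:
  edge (17,10)–(18,0): clear
  edge (18,0)–(24,3): clear
  edge (24,3)–(17,10): clear
  midpoint (31/2,21) outside
  → clear
Obstacle 2 [(1,21) (9,13) (9,24)]:
  edge (1,21)–(9,13): clear
  edge (9,13)–(9,24): clear
  edge (9,24)–(1,21): clear
  midpoint (31/2,21) outside
  → clear
Obstacle 3 [(4,1) (10,4) (10,9) (5,9)]:
  edge (4,1)–(10,4): clear
  edge (10,4)–(10,9): clear
  edge (10,9)–(5,9): clear
  edge (5,9)–(4,1): clear
  midpoint (31/2,21) outside
  → clear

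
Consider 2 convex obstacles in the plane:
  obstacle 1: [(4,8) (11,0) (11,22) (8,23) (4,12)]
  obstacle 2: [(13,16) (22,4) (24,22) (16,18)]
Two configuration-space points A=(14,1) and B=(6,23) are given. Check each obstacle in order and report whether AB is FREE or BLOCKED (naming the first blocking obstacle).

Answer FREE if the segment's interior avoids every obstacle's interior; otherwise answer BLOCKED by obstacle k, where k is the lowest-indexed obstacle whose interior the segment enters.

BLOCKED by obstacle 1

Obstacle 1 [(4,8) (11,0) (11,22) (8,23) (4,12)]:
  edge (4,8)–(11,0): clear
  edge (11,0)–(11,22): crosses AB
  edge (11,22)–(8,23): clear
  edge (8,23)–(4,12): crosses AB
  edge (4,12)–(4,8): clear
  → BLOCKED
Obstacle 2 [(13,16) (22,4) (24,22) (16,18)]:
  edge (13,16)–(22,4): clear
  edge (22,4)–(24,22): clear
  edge (24,22)–(16,18): clear
  edge (16,18)–(13,16): clear
  midpoint (10,12) outside
  → clear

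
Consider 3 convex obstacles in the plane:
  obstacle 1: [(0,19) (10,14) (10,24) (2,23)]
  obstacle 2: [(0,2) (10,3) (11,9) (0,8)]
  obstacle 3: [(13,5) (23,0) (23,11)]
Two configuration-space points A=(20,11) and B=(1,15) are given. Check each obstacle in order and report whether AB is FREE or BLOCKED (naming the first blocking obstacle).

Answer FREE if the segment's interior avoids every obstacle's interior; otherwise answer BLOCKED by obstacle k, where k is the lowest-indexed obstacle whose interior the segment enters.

Obstacle 1 [(0,19) (10,14) (10,24) (2,23)]:
  edge (0,19)–(10,14): clear
  edge (10,14)–(10,24): clear
  edge (10,24)–(2,23): clear
  edge (2,23)–(0,19): clear
  midpoint (21/2,13) outside
  → clear
Obstacle 2 [(0,2) (10,3) (11,9) (0,8)]:
  edge (0,2)–(10,3): clear
  edge (10,3)–(11,9): clear
  edge (11,9)–(0,8): clear
  edge (0,8)–(0,2): clear
  midpoint (21/2,13) outside
  → clear
Obstacle 3 [(13,5) (23,0) (23,11)]:
  edge (13,5)–(23,0): clear
  edge (23,0)–(23,11): clear
  edge (23,11)–(13,5): clear
  midpoint (21/2,13) outside
  → clear

FREE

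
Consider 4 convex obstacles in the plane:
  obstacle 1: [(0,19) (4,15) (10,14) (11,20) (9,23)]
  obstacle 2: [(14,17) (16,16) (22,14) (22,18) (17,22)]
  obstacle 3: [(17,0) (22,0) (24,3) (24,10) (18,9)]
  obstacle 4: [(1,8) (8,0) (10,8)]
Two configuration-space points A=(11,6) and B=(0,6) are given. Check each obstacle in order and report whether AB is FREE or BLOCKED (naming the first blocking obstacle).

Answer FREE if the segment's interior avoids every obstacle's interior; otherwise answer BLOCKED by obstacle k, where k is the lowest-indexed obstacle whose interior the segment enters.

BLOCKED by obstacle 4

Obstacle 1 [(0,19) (4,15) (10,14) (11,20) (9,23)]:
  edge (0,19)–(4,15): clear
  edge (4,15)–(10,14): clear
  edge (10,14)–(11,20): clear
  edge (11,20)–(9,23): clear
  edge (9,23)–(0,19): clear
  midpoint (11/2,6) outside
  → clear
Obstacle 2 [(14,17) (16,16) (22,14) (22,18) (17,22)]:
  edge (14,17)–(16,16): clear
  edge (16,16)–(22,14): clear
  edge (22,14)–(22,18): clear
  edge (22,18)–(17,22): clear
  edge (17,22)–(14,17): clear
  midpoint (11/2,6) outside
  → clear
Obstacle 3 [(17,0) (22,0) (24,3) (24,10) (18,9)]:
  edge (17,0)–(22,0): clear
  edge (22,0)–(24,3): clear
  edge (24,3)–(24,10): clear
  edge (24,10)–(18,9): clear
  edge (18,9)–(17,0): clear
  midpoint (11/2,6) outside
  → clear
Obstacle 4 [(1,8) (8,0) (10,8)]:
  edge (1,8)–(8,0): crosses AB
  edge (8,0)–(10,8): crosses AB
  edge (10,8)–(1,8): clear
  → BLOCKED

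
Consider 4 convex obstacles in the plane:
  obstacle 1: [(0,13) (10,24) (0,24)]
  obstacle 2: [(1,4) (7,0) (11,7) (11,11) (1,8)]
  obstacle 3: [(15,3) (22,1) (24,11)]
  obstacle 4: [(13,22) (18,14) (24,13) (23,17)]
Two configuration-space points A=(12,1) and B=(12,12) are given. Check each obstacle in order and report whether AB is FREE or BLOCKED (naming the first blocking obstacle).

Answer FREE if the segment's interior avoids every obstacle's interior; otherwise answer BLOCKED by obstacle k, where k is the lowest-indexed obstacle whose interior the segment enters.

FREE

Obstacle 1 [(0,13) (10,24) (0,24)]:
  edge (0,13)–(10,24): clear
  edge (10,24)–(0,24): clear
  edge (0,24)–(0,13): clear
  midpoint (12,13/2) outside
  → clear
Obstacle 2 [(1,4) (7,0) (11,7) (11,11) (1,8)]:
  edge (1,4)–(7,0): clear
  edge (7,0)–(11,7): clear
  edge (11,7)–(11,11): clear
  edge (11,11)–(1,8): clear
  edge (1,8)–(1,4): clear
  midpoint (12,13/2) outside
  → clear
Obstacle 3 [(15,3) (22,1) (24,11)]:
  edge (15,3)–(22,1): clear
  edge (22,1)–(24,11): clear
  edge (24,11)–(15,3): clear
  midpoint (12,13/2) outside
  → clear
Obstacle 4 [(13,22) (18,14) (24,13) (23,17)]:
  edge (13,22)–(18,14): clear
  edge (18,14)–(24,13): clear
  edge (24,13)–(23,17): clear
  edge (23,17)–(13,22): clear
  midpoint (12,13/2) outside
  → clear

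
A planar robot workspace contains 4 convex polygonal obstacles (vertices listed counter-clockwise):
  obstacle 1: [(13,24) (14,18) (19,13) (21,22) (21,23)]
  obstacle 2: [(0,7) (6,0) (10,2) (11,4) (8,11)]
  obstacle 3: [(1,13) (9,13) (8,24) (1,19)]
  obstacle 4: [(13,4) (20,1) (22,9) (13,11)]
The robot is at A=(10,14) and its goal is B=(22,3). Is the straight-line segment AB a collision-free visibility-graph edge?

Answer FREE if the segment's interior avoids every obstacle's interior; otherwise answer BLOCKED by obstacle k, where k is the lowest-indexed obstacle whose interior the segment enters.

Obstacle 1 [(13,24) (14,18) (19,13) (21,22) (21,23)]:
  edge (13,24)–(14,18): clear
  edge (14,18)–(19,13): clear
  edge (19,13)–(21,22): clear
  edge (21,22)–(21,23): clear
  edge (21,23)–(13,24): clear
  midpoint (16,17/2) outside
  → clear
Obstacle 2 [(0,7) (6,0) (10,2) (11,4) (8,11)]:
  edge (0,7)–(6,0): clear
  edge (6,0)–(10,2): clear
  edge (10,2)–(11,4): clear
  edge (11,4)–(8,11): clear
  edge (8,11)–(0,7): clear
  midpoint (16,17/2) outside
  → clear
Obstacle 3 [(1,13) (9,13) (8,24) (1,19)]:
  edge (1,13)–(9,13): clear
  edge (9,13)–(8,24): clear
  edge (8,24)–(1,19): clear
  edge (1,19)–(1,13): clear
  midpoint (16,17/2) outside
  → clear
Obstacle 4 [(13,4) (20,1) (22,9) (13,11)]:
  edge (13,4)–(20,1): clear
  edge (20,1)–(22,9): crosses AB
  edge (22,9)–(13,11): crosses AB
  edge (13,11)–(13,4): clear
  → BLOCKED

BLOCKED by obstacle 4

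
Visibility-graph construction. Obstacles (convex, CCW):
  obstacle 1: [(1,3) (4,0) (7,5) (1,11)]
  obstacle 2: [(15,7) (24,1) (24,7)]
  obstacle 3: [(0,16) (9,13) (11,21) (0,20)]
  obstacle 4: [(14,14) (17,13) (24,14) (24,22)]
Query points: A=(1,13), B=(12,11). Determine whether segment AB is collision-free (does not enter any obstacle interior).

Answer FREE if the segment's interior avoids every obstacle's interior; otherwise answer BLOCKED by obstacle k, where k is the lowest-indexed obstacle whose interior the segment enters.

Obstacle 1 [(1,3) (4,0) (7,5) (1,11)]:
  edge (1,3)–(4,0): clear
  edge (4,0)–(7,5): clear
  edge (7,5)–(1,11): clear
  edge (1,11)–(1,3): clear
  midpoint (13/2,12) outside
  → clear
Obstacle 2 [(15,7) (24,1) (24,7)]:
  edge (15,7)–(24,1): clear
  edge (24,1)–(24,7): clear
  edge (24,7)–(15,7): clear
  midpoint (13/2,12) outside
  → clear
Obstacle 3 [(0,16) (9,13) (11,21) (0,20)]:
  edge (0,16)–(9,13): clear
  edge (9,13)–(11,21): clear
  edge (11,21)–(0,20): clear
  edge (0,20)–(0,16): clear
  midpoint (13/2,12) outside
  → clear
Obstacle 4 [(14,14) (17,13) (24,14) (24,22)]:
  edge (14,14)–(17,13): clear
  edge (17,13)–(24,14): clear
  edge (24,14)–(24,22): clear
  edge (24,22)–(14,14): clear
  midpoint (13/2,12) outside
  → clear

FREE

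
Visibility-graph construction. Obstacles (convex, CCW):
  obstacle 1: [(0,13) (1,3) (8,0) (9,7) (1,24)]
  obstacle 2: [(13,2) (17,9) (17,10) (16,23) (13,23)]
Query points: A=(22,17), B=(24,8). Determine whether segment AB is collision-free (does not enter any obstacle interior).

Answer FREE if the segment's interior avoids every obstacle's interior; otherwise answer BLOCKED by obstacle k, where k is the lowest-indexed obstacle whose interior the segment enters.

FREE

Obstacle 1 [(0,13) (1,3) (8,0) (9,7) (1,24)]:
  edge (0,13)–(1,3): clear
  edge (1,3)–(8,0): clear
  edge (8,0)–(9,7): clear
  edge (9,7)–(1,24): clear
  edge (1,24)–(0,13): clear
  midpoint (23,25/2) outside
  → clear
Obstacle 2 [(13,2) (17,9) (17,10) (16,23) (13,23)]:
  edge (13,2)–(17,9): clear
  edge (17,9)–(17,10): clear
  edge (17,10)–(16,23): clear
  edge (16,23)–(13,23): clear
  edge (13,23)–(13,2): clear
  midpoint (23,25/2) outside
  → clear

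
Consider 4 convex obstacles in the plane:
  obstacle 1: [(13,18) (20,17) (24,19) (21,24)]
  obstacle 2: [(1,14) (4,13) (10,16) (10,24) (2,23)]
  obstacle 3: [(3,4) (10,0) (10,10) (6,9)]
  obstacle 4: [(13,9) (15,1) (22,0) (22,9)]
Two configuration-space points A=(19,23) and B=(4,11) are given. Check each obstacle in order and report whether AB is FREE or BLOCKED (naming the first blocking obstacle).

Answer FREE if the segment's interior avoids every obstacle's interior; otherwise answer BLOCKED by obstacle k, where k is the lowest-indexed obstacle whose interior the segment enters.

FREE

Obstacle 1 [(13,18) (20,17) (24,19) (21,24)]:
  edge (13,18)–(20,17): clear
  edge (20,17)–(24,19): clear
  edge (24,19)–(21,24): clear
  edge (21,24)–(13,18): clear
  midpoint (23/2,17) outside
  → clear
Obstacle 2 [(1,14) (4,13) (10,16) (10,24) (2,23)]:
  edge (1,14)–(4,13): clear
  edge (4,13)–(10,16): clear
  edge (10,16)–(10,24): clear
  edge (10,24)–(2,23): clear
  edge (2,23)–(1,14): clear
  midpoint (23/2,17) outside
  → clear
Obstacle 3 [(3,4) (10,0) (10,10) (6,9)]:
  edge (3,4)–(10,0): clear
  edge (10,0)–(10,10): clear
  edge (10,10)–(6,9): clear
  edge (6,9)–(3,4): clear
  midpoint (23/2,17) outside
  → clear
Obstacle 4 [(13,9) (15,1) (22,0) (22,9)]:
  edge (13,9)–(15,1): clear
  edge (15,1)–(22,0): clear
  edge (22,0)–(22,9): clear
  edge (22,9)–(13,9): clear
  midpoint (23/2,17) outside
  → clear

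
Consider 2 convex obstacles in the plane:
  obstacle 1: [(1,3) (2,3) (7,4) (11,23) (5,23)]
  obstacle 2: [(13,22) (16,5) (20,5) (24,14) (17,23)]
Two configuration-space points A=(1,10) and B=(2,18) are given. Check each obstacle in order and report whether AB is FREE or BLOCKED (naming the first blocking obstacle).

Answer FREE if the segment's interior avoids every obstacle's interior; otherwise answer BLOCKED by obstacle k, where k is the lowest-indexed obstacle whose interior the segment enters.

Obstacle 1 [(1,3) (2,3) (7,4) (11,23) (5,23)]:
  edge (1,3)–(2,3): clear
  edge (2,3)–(7,4): clear
  edge (7,4)–(11,23): clear
  edge (11,23)–(5,23): clear
  edge (5,23)–(1,3): clear
  midpoint (3/2,14) outside
  → clear
Obstacle 2 [(13,22) (16,5) (20,5) (24,14) (17,23)]:
  edge (13,22)–(16,5): clear
  edge (16,5)–(20,5): clear
  edge (20,5)–(24,14): clear
  edge (24,14)–(17,23): clear
  edge (17,23)–(13,22): clear
  midpoint (3/2,14) outside
  → clear

FREE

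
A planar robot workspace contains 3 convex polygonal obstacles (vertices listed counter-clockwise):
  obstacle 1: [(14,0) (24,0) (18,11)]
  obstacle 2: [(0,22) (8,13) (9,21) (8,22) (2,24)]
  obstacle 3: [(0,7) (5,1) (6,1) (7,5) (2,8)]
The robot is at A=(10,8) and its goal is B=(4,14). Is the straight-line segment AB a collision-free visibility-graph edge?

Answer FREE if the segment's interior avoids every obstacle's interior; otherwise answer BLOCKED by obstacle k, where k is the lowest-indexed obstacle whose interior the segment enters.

FREE

Obstacle 1 [(14,0) (24,0) (18,11)]:
  edge (14,0)–(24,0): clear
  edge (24,0)–(18,11): clear
  edge (18,11)–(14,0): clear
  midpoint (7,11) outside
  → clear
Obstacle 2 [(0,22) (8,13) (9,21) (8,22) (2,24)]:
  edge (0,22)–(8,13): clear
  edge (8,13)–(9,21): clear
  edge (9,21)–(8,22): clear
  edge (8,22)–(2,24): clear
  edge (2,24)–(0,22): clear
  midpoint (7,11) outside
  → clear
Obstacle 3 [(0,7) (5,1) (6,1) (7,5) (2,8)]:
  edge (0,7)–(5,1): clear
  edge (5,1)–(6,1): clear
  edge (6,1)–(7,5): clear
  edge (7,5)–(2,8): clear
  edge (2,8)–(0,7): clear
  midpoint (7,11) outside
  → clear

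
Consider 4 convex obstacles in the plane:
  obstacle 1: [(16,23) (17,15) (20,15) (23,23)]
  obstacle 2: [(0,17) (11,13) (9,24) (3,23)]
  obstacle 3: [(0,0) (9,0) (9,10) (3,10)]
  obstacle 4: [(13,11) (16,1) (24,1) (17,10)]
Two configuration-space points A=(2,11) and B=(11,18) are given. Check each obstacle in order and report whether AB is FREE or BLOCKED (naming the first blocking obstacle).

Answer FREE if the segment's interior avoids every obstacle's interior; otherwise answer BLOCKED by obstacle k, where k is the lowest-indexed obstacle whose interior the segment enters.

BLOCKED by obstacle 2

Obstacle 1 [(16,23) (17,15) (20,15) (23,23)]:
  edge (16,23)–(17,15): clear
  edge (17,15)–(20,15): clear
  edge (20,15)–(23,23): clear
  edge (23,23)–(16,23): clear
  midpoint (13/2,29/2) outside
  → clear
Obstacle 2 [(0,17) (11,13) (9,24) (3,23)]:
  edge (0,17)–(11,13): crosses AB
  edge (11,13)–(9,24): crosses AB
  edge (9,24)–(3,23): clear
  edge (3,23)–(0,17): clear
  → BLOCKED
Obstacle 3 [(0,0) (9,0) (9,10) (3,10)]:
  edge (0,0)–(9,0): clear
  edge (9,0)–(9,10): clear
  edge (9,10)–(3,10): clear
  edge (3,10)–(0,0): clear
  midpoint (13/2,29/2) outside
  → clear
Obstacle 4 [(13,11) (16,1) (24,1) (17,10)]:
  edge (13,11)–(16,1): clear
  edge (16,1)–(24,1): clear
  edge (24,1)–(17,10): clear
  edge (17,10)–(13,11): clear
  midpoint (13/2,29/2) outside
  → clear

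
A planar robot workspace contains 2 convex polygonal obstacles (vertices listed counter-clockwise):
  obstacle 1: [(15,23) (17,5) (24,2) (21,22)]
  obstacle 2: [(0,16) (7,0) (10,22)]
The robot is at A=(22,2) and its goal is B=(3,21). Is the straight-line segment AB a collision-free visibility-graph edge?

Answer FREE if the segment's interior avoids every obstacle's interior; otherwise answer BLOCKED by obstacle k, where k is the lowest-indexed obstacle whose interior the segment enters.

BLOCKED by obstacle 1

Obstacle 1 [(15,23) (17,5) (24,2) (21,22)]:
  edge (15,23)–(17,5): crosses AB
  edge (17,5)–(24,2): crosses AB
  edge (24,2)–(21,22): clear
  edge (21,22)–(15,23): clear
  → BLOCKED
Obstacle 2 [(0,16) (7,0) (10,22)]:
  edge (0,16)–(7,0): clear
  edge (7,0)–(10,22): crosses AB
  edge (10,22)–(0,16): crosses AB
  → BLOCKED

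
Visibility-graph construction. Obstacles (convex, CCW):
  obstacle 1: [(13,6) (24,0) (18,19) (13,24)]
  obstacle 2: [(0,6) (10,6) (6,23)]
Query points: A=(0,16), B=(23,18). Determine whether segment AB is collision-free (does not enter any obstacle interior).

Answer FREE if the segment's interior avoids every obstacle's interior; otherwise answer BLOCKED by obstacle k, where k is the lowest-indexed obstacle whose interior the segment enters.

BLOCKED by obstacle 1

Obstacle 1 [(13,6) (24,0) (18,19) (13,24)]:
  edge (13,6)–(24,0): clear
  edge (24,0)–(18,19): crosses AB
  edge (18,19)–(13,24): clear
  edge (13,24)–(13,6): crosses AB
  → BLOCKED
Obstacle 2 [(0,6) (10,6) (6,23)]:
  edge (0,6)–(10,6): clear
  edge (10,6)–(6,23): crosses AB
  edge (6,23)–(0,6): crosses AB
  → BLOCKED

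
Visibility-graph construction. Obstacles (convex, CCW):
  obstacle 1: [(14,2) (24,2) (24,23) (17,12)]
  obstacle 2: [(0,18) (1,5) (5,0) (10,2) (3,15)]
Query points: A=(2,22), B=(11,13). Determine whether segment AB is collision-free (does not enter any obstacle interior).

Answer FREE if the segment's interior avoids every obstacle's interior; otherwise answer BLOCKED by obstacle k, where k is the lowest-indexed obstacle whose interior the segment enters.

Obstacle 1 [(14,2) (24,2) (24,23) (17,12)]:
  edge (14,2)–(24,2): clear
  edge (24,2)–(24,23): clear
  edge (24,23)–(17,12): clear
  edge (17,12)–(14,2): clear
  midpoint (13/2,35/2) outside
  → clear
Obstacle 2 [(0,18) (1,5) (5,0) (10,2) (3,15)]:
  edge (0,18)–(1,5): clear
  edge (1,5)–(5,0): clear
  edge (5,0)–(10,2): clear
  edge (10,2)–(3,15): clear
  edge (3,15)–(0,18): clear
  midpoint (13/2,35/2) outside
  → clear

FREE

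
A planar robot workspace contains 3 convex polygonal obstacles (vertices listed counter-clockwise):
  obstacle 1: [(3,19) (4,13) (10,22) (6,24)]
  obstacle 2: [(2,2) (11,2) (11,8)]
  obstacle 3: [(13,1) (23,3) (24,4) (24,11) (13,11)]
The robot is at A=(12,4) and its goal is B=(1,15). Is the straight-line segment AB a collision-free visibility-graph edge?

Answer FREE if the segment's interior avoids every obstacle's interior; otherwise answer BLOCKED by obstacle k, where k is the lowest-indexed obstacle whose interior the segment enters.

Obstacle 1 [(3,19) (4,13) (10,22) (6,24)]:
  edge (3,19)–(4,13): clear
  edge (4,13)–(10,22): clear
  edge (10,22)–(6,24): clear
  edge (6,24)–(3,19): clear
  midpoint (13/2,19/2) outside
  → clear
Obstacle 2 [(2,2) (11,2) (11,8)]:
  edge (2,2)–(11,2): clear
  edge (11,2)–(11,8): crosses AB
  edge (11,8)–(2,2): crosses AB
  → BLOCKED
Obstacle 3 [(13,1) (23,3) (24,4) (24,11) (13,11)]:
  edge (13,1)–(23,3): clear
  edge (23,3)–(24,4): clear
  edge (24,4)–(24,11): clear
  edge (24,11)–(13,11): clear
  edge (13,11)–(13,1): clear
  midpoint (13/2,19/2) outside
  → clear

BLOCKED by obstacle 2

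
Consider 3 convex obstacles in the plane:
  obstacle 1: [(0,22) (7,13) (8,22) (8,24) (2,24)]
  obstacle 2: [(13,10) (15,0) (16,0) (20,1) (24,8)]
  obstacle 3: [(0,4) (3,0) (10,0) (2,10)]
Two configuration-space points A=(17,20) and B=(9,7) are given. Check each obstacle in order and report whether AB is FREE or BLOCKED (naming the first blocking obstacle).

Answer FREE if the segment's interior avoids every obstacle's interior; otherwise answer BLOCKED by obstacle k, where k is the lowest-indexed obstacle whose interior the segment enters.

Obstacle 1 [(0,22) (7,13) (8,22) (8,24) (2,24)]:
  edge (0,22)–(7,13): clear
  edge (7,13)–(8,22): clear
  edge (8,22)–(8,24): clear
  edge (8,24)–(2,24): clear
  edge (2,24)–(0,22): clear
  midpoint (13,27/2) outside
  → clear
Obstacle 2 [(13,10) (15,0) (16,0) (20,1) (24,8)]:
  edge (13,10)–(15,0): clear
  edge (15,0)–(16,0): clear
  edge (16,0)–(20,1): clear
  edge (20,1)–(24,8): clear
  edge (24,8)–(13,10): clear
  midpoint (13,27/2) outside
  → clear
Obstacle 3 [(0,4) (3,0) (10,0) (2,10)]:
  edge (0,4)–(3,0): clear
  edge (3,0)–(10,0): clear
  edge (10,0)–(2,10): clear
  edge (2,10)–(0,4): clear
  midpoint (13,27/2) outside
  → clear

FREE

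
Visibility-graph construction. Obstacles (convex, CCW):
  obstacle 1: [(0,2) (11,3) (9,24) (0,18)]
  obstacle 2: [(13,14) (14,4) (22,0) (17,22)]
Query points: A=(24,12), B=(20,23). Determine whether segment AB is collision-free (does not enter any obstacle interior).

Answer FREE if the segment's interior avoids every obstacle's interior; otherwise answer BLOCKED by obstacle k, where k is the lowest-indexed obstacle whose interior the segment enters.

Obstacle 1 [(0,2) (11,3) (9,24) (0,18)]:
  edge (0,2)–(11,3): clear
  edge (11,3)–(9,24): clear
  edge (9,24)–(0,18): clear
  edge (0,18)–(0,2): clear
  midpoint (22,35/2) outside
  → clear
Obstacle 2 [(13,14) (14,4) (22,0) (17,22)]:
  edge (13,14)–(14,4): clear
  edge (14,4)–(22,0): clear
  edge (22,0)–(17,22): clear
  edge (17,22)–(13,14): clear
  midpoint (22,35/2) outside
  → clear

FREE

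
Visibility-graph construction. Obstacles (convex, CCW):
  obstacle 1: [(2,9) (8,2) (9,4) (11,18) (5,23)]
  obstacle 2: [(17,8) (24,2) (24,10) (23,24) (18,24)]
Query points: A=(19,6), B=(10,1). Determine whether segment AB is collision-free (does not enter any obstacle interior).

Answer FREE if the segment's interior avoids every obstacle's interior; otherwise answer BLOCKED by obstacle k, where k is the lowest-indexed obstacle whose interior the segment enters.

Obstacle 1 [(2,9) (8,2) (9,4) (11,18) (5,23)]:
  edge (2,9)–(8,2): clear
  edge (8,2)–(9,4): clear
  edge (9,4)–(11,18): clear
  edge (11,18)–(5,23): clear
  edge (5,23)–(2,9): clear
  midpoint (29/2,7/2) outside
  → clear
Obstacle 2 [(17,8) (24,2) (24,10) (23,24) (18,24)]:
  edge (17,8)–(24,2): clear
  edge (24,2)–(24,10): clear
  edge (24,10)–(23,24): clear
  edge (23,24)–(18,24): clear
  edge (18,24)–(17,8): clear
  midpoint (29/2,7/2) outside
  → clear

FREE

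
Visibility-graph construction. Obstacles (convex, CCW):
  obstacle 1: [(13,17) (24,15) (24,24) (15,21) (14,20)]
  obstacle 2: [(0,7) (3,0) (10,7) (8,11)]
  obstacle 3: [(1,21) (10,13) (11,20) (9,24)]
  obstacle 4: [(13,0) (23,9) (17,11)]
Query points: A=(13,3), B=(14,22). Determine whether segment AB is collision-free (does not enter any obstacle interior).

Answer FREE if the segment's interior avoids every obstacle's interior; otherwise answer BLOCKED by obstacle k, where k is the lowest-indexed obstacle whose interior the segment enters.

BLOCKED by obstacle 1

Obstacle 1 [(13,17) (24,15) (24,24) (15,21) (14,20)]:
  edge (13,17)–(24,15): crosses AB
  edge (24,15)–(24,24): clear
  edge (24,24)–(15,21): clear
  edge (15,21)–(14,20): clear
  edge (14,20)–(13,17): crosses AB
  → BLOCKED
Obstacle 2 [(0,7) (3,0) (10,7) (8,11)]:
  edge (0,7)–(3,0): clear
  edge (3,0)–(10,7): clear
  edge (10,7)–(8,11): clear
  edge (8,11)–(0,7): clear
  midpoint (27/2,25/2) outside
  → clear
Obstacle 3 [(1,21) (10,13) (11,20) (9,24)]:
  edge (1,21)–(10,13): clear
  edge (10,13)–(11,20): clear
  edge (11,20)–(9,24): clear
  edge (9,24)–(1,21): clear
  midpoint (27/2,25/2) outside
  → clear
Obstacle 4 [(13,0) (23,9) (17,11)]:
  edge (13,0)–(23,9): clear
  edge (23,9)–(17,11): clear
  edge (17,11)–(13,0): clear
  midpoint (27/2,25/2) outside
  → clear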